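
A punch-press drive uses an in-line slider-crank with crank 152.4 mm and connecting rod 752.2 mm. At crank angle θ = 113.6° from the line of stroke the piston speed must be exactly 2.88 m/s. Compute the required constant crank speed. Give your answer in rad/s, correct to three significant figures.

22.5

For an in-line slider-crank, |v_piston| = rω|sinθ|·[1 + r cosθ/√(L² − r² sin²θ)].
With r = 0.1524 m, L = 0.7522 m, θ = 113.6°: the bracketed kinematic factor |dx/dθ| = 0.12813 m.
ω = v/|dx/dθ| = 2.88/0.12813 = 22.478 rad/s.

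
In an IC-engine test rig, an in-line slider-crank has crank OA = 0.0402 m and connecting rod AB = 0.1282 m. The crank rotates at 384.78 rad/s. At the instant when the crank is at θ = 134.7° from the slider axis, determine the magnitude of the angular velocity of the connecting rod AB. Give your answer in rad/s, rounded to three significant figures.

87.1

ω = 384.8 rad/s
The rod makes angle φ with the slider axis where L sinφ = r sinθ; differentiating, L cosφ·φ̇ = r ω cosθ.
L cosφ = √(L² − r² sin²θ) = 0.12498 m.
|ω_rod| = r ω |cosθ| / √(L² − r² sin²θ) = 0.0402·384.8·0.70339/0.12498 = 87.059 rad/s.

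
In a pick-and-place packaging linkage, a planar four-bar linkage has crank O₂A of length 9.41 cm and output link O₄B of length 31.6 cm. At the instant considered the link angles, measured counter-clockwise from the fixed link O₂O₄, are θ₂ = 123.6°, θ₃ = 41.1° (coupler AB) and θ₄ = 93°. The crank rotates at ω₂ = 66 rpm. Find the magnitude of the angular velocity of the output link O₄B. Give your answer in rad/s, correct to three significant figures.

2.59

ω₂ = 6.912 rad/s (from 66 rpm).
Differentiating the loop-closure r₂e^{iθ₂}+r₃e^{iθ₃}=r₁+r₄e^{iθ₄} gives r₂ω₂e^{iθ₂}+r₃ω₃e^{iθ₃}=r₄ω₄e^{iθ₄}.
Eliminating the other unknown: ω₄ = r₂ω₂ sin(θ₂−θ₃) / [r₄ sin(θ₄−θ₃)].
Numerator sine = +0.99144; denominator sine = +0.78694.
Result = 0.0941·6.912·(+0.99144) / (0.316·(+0.78694)) = +2.593 rad/s; magnitude 2.593 rad/s.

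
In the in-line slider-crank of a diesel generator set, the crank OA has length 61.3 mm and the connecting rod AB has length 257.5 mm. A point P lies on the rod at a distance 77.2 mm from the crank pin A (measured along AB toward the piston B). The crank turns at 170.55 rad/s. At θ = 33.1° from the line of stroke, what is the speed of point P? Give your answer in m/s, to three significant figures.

ω = 170.6 rad/s.  Crank-pin speed |V_A| = rω = 10.455 m/s, perpendicular to OA.
Rod angle: sinφ = −(r/L) sinθ ⇒ φ = -7.470°; ω_rod = −rω cosθ/√(L²−r²sin²θ) = -34.303 rad/s.
V_P = V_A + ω_rod × AP, with AP = 0.0772 m along the rod.
Components: V_Px = −rω sinθ − a·ω_rod·sinφ = -6.0536 m/s;  V_Py = rω cosθ + a·ω_rod·cosφ = +6.1324 m/s.
|V_P| = √(V_Px² + V_Py²) = 8.617 m/s.

8.62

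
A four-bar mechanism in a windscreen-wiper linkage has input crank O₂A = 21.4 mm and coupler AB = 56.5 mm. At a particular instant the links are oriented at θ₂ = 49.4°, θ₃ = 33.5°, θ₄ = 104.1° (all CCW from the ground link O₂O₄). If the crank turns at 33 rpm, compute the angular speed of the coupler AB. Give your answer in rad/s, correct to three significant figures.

1.13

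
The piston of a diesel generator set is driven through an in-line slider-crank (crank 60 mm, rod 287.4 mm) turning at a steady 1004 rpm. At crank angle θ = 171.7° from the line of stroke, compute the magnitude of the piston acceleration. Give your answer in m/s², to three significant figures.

523

ω = 2π·1004/60 = 105.1 rad/s
x(θ) = r cosθ + √(L² − r² sin²θ); with ω constant, a = ω²·d²x/dθ².
d²x/dθ² = −r cosθ − r²(cos2θ)/√u − r⁴ sin²2θ/(4u^{3/2}),  u = L² − r² sin²θ = 0.0825237 m².
Substituting r = 0.06 m, L = 0.2874 m, θ = 171.7°: d²x/dθ² = +0.047351 m.
a = ω²·d²x/dθ² = (105.1)²·(+0.047351) = +523.42 m/s²;  |a| = 523.42 m/s².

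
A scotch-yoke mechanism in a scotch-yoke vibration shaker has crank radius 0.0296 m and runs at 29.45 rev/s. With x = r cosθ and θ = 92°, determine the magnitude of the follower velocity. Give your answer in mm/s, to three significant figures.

5470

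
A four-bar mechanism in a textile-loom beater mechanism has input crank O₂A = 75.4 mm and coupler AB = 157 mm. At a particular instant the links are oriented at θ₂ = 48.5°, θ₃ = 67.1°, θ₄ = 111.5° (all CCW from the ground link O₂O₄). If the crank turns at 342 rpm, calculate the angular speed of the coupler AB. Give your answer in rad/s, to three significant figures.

21.9

ω₂ = 35.81 rad/s (from 342 rpm).
Differentiating the loop-closure r₂e^{iθ₂}+r₃e^{iθ₃}=r₁+r₄e^{iθ₄} gives r₂ω₂e^{iθ₂}+r₃ω₃e^{iθ₃}=r₄ω₄e^{iθ₄}.
Eliminating the other unknown: ω₃ = r₂ω₂ sin(θ₄−θ₂) / [r₃ sin(θ₃−θ₄)].
Numerator sine = +0.89101; denominator sine = -0.69966.
Result = 0.0754·35.81·(+0.89101) / (0.157·(-0.69966)) = -21.904 rad/s; magnitude 21.904 rad/s.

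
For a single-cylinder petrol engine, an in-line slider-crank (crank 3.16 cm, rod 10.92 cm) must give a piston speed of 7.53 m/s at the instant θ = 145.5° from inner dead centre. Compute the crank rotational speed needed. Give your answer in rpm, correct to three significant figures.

5300

For an in-line slider-crank, |v_piston| = rω|sinθ|·[1 + r cosθ/√(L² − r² sin²θ)].
With r = 0.0316 m, L = 0.1092 m, θ = 145.5°: the bracketed kinematic factor |dx/dθ| = 0.013571 m.
ω = v/|dx/dθ| = 7.53/0.013571 = 554.84 rad/s.
N = 60ω/(2π) = 5298.3 rpm.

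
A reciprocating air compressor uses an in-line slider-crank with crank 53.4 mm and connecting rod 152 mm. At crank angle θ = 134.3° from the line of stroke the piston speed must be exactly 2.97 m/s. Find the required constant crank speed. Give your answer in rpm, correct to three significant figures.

For an in-line slider-crank, |v_piston| = rω|sinθ|·[1 + r cosθ/√(L² − r² sin²θ)].
With r = 0.0534 m, L = 0.152 m, θ = 134.3°: the bracketed kinematic factor |dx/dθ| = 0.028529 m.
ω = v/|dx/dθ| = 2.97/0.028529 = 104.1 rad/s.
N = 60ω/(2π) = 994.11 rpm.

994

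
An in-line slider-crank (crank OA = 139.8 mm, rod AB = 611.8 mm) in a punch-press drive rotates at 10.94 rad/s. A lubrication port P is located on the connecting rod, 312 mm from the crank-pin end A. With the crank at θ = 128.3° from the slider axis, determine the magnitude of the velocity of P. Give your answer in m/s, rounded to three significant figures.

1.21

ω = 10.94 rad/s.  Crank-pin speed |V_A| = rω = 1.5294 m/s, perpendicular to OA.
Rod angle: sinφ = −(r/L) sinθ ⇒ φ = -10.331°; ω_rod = −rω cosθ/√(L²−r²sin²θ) = +1.5749 rad/s.
V_P = V_A + ω_rod × AP, with AP = 0.312 m along the rod.
Components: V_Px = −rω sinθ − a·ω_rod·sinφ = -1.1121 m/s;  V_Py = rω cosθ + a·ω_rod·cosφ = -0.4645 m/s.
|V_P| = √(V_Px² + V_Py²) = 1.2052 m/s.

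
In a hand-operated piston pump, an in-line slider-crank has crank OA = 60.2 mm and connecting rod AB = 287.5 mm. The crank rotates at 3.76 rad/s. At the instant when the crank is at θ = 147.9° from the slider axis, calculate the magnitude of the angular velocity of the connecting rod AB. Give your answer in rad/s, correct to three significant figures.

0.671

ω = 3.76 rad/s
The rod makes angle φ with the slider axis where L sinφ = r sinθ; differentiating, L cosφ·φ̇ = r ω cosθ.
L cosφ = √(L² − r² sin²θ) = 0.28571 m.
|ω_rod| = r ω |cosθ| / √(L² − r² sin²θ) = 0.0602·3.76·0.84712/0.28571 = 0.67112 rad/s.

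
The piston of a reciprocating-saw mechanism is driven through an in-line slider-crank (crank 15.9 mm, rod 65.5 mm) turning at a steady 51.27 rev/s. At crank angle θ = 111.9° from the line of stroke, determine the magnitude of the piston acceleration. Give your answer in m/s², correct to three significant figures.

909

ω = 2π·51.3 = 322.1 rad/s
x(θ) = r cosθ + √(L² − r² sin²θ); with ω constant, a = ω²·d²x/dθ².
d²x/dθ² = −r cosθ − r²(cos2θ)/√u − r⁴ sin²2θ/(4u^{3/2}),  u = L² − r² sin²θ = 0.00407261 m².
Substituting r = 0.0159 m, L = 0.0655 m, θ = 111.9°: d²x/dθ² = +0.0087603 m.
a = ω²·d²x/dθ² = (322.1)²·(+0.0087603) = +909.09 m/s²;  |a| = 909.09 m/s².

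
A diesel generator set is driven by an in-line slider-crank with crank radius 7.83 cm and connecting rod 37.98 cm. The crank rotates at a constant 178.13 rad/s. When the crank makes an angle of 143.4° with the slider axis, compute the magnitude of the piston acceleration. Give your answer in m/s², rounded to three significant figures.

1840

ω = 178.1 rad/s
x(θ) = r cosθ + √(L² − r² sin²θ); with ω constant, a = ω²·d²x/dθ².
d²x/dθ² = −r cosθ − r²(cos2θ)/√u − r⁴ sin²2θ/(4u^{3/2}),  u = L² − r² sin²θ = 0.142069 m².
Substituting r = 0.0783 m, L = 0.3798 m, θ = 143.4°: d²x/dθ² = +0.057998 m.
a = ω²·d²x/dθ² = (178.1)²·(+0.057998) = +1840.3 m/s²;  |a| = 1840.3 m/s².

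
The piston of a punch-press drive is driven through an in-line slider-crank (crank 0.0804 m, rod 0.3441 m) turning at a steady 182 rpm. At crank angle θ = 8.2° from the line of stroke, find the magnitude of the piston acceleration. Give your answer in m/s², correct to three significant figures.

35.5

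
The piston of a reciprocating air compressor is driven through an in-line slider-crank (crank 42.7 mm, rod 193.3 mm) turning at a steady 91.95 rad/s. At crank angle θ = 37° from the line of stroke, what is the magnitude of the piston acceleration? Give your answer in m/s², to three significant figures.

ω = 91.95 rad/s
x(θ) = r cosθ + √(L² − r² sin²θ); with ω constant, a = ω²·d²x/dθ².
d²x/dθ² = −r cosθ − r²(cos2θ)/√u − r⁴ sin²2θ/(4u^{3/2}),  u = L² − r² sin²θ = 0.0367045 m².
Substituting r = 0.0427 m, L = 0.1933 m, θ = 37°: d²x/dθ² = -0.036834 m.
a = ω²·d²x/dθ² = (91.95)²·(-0.036834) = -311.43 m/s²;  |a| = 311.43 m/s².

311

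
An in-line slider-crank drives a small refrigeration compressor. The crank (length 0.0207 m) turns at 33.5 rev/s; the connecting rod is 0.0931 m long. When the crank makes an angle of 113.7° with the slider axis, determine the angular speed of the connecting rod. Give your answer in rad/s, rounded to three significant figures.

19.2

ω = 210.5 rad/s (converted from 33.5 rev/s).
The rod makes angle φ with the slider axis where L sinφ = r sinθ; differentiating, L cosφ·φ̇ = r ω cosθ.
L cosφ = √(L² − r² sin²θ) = 0.09115 m.
|ω_rod| = r ω |cosθ| / √(L² − r² sin²θ) = 0.0207·210.5·0.40195/0.09115 = 19.214 rad/s.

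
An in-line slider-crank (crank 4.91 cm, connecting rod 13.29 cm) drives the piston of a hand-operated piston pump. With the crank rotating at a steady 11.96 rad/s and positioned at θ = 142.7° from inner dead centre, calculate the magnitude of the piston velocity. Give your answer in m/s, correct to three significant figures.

ω = 11.96 rad/s
For an in-line slider-crank, x = r cosθ + √(L² − r² sin²θ), so v = −rω sinθ·[1 + r cosθ/√(L² − r² sin²θ)].
With r = 0.0491 m, L = 0.1329 m, θ = 142.7°: √(L² − r² sin²θ) = 0.12953 m.
v = −0.0491·11.96·0.60599·[1 + 0.0491·-0.79547/0.12953] = -0.24855 m/s.
|v| = 0.24855 m/s.

0.249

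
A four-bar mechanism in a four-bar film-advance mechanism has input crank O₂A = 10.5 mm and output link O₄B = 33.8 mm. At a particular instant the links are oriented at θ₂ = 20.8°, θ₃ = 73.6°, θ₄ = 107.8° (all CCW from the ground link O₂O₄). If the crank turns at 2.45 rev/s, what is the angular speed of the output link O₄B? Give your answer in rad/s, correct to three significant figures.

ω₂ = 15.39 rad/s (from 2.45 rev/s).
Differentiating the loop-closure r₂e^{iθ₂}+r₃e^{iθ₃}=r₁+r₄e^{iθ₄} gives r₂ω₂e^{iθ₂}+r₃ω₃e^{iθ₃}=r₄ω₄e^{iθ₄}.
Eliminating the other unknown: ω₄ = r₂ω₂ sin(θ₂−θ₃) / [r₄ sin(θ₄−θ₃)].
Numerator sine = -0.79653; denominator sine = +0.56208.
Result = 0.0105·15.39·(-0.79653) / (0.0338·(+0.56208)) = -6.7767 rad/s; magnitude 6.7767 rad/s.

6.78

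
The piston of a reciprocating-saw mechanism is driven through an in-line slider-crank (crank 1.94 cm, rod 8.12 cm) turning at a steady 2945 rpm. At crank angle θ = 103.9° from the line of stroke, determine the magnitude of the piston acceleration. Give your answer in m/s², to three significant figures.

843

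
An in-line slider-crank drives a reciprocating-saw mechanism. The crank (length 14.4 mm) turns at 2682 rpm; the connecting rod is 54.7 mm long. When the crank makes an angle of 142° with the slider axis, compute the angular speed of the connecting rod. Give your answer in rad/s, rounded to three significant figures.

ω = 280.9 rad/s (converted from 2682 rpm).
The rod makes angle φ with the slider axis where L sinφ = r sinθ; differentiating, L cosφ·φ̇ = r ω cosθ.
L cosφ = √(L² − r² sin²θ) = 0.053977 m.
|ω_rod| = r ω |cosθ| / √(L² − r² sin²θ) = 0.0144·280.9·0.78801/0.053977 = 59.044 rad/s.

59.0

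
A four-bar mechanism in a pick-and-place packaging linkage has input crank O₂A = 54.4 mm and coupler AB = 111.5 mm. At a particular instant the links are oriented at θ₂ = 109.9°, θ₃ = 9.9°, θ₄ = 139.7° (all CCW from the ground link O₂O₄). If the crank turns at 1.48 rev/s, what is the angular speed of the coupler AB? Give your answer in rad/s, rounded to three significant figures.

ω₂ = 9.299 rad/s (from 1.48 rev/s).
Differentiating the loop-closure r₂e^{iθ₂}+r₃e^{iθ₃}=r₁+r₄e^{iθ₄} gives r₂ω₂e^{iθ₂}+r₃ω₃e^{iθ₃}=r₄ω₄e^{iθ₄}.
Eliminating the other unknown: ω₃ = r₂ω₂ sin(θ₄−θ₂) / [r₃ sin(θ₃−θ₄)].
Numerator sine = +0.49697; denominator sine = -0.76828.
Result = 0.0544·9.299·(+0.49697) / (0.1115·(-0.76828)) = -2.9348 rad/s; magnitude 2.9348 rad/s.

2.93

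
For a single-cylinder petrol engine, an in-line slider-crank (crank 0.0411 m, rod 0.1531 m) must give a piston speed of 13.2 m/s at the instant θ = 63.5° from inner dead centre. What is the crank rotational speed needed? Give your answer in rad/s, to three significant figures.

319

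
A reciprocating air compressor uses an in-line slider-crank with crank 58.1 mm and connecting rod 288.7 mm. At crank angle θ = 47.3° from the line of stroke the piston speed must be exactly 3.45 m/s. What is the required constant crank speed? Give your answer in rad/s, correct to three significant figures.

For an in-line slider-crank, |v_piston| = rω|sinθ|·[1 + r cosθ/√(L² − r² sin²θ)].
With r = 0.0581 m, L = 0.2887 m, θ = 47.3°: the bracketed kinematic factor |dx/dθ| = 0.048591 m.
ω = v/|dx/dθ| = 3.45/0.048591 = 71.001 rad/s.

71.0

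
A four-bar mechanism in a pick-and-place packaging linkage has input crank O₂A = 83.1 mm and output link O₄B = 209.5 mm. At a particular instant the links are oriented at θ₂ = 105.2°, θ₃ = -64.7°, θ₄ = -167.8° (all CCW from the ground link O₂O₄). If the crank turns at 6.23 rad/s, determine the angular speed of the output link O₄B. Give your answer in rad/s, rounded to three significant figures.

0.445

ω₂ = 6.23 rad/s
Differentiating the loop-closure r₂e^{iθ₂}+r₃e^{iθ₃}=r₁+r₄e^{iθ₄} gives r₂ω₂e^{iθ₂}+r₃ω₃e^{iθ₃}=r₄ω₄e^{iθ₄}.
Eliminating the other unknown: ω₄ = r₂ω₂ sin(θ₂−θ₃) / [r₄ sin(θ₄−θ₃)].
Numerator sine = +0.17537; denominator sine = -0.97398.
Result = 0.0831·6.23·(+0.17537) / (0.2095·(-0.97398)) = -0.44494 rad/s; magnitude 0.44494 rad/s.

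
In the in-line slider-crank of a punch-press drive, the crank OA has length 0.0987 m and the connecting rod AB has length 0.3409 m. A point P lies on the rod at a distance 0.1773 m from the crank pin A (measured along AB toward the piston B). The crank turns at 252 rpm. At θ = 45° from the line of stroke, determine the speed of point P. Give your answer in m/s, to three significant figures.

ω = 26.39 rad/s.  Crank-pin speed |V_A| = rω = 2.6046 m/s, perpendicular to OA.
Rod angle: sinφ = −(r/L) sinθ ⇒ φ = -11.814°; ω_rod = −rω cosθ/√(L²−r²sin²θ) = -5.5195 rad/s.
V_P = V_A + ω_rod × AP, with AP = 0.1773 m along the rod.
Components: V_Px = −rω sinθ − a·ω_rod·sinφ = -2.0421 m/s;  V_Py = rω cosθ + a·ω_rod·cosφ = +0.88387 m/s.
|V_P| = √(V_Px² + V_Py²) = 2.2252 m/s.

2.23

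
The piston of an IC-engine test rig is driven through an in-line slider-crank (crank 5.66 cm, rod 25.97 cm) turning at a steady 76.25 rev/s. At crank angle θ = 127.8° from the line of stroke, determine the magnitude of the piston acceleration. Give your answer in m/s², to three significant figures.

8640

ω = 2π·76.2 = 479.1 rad/s
x(θ) = r cosθ + √(L² − r² sin²θ); with ω constant, a = ω²·d²x/dθ².
d²x/dθ² = −r cosθ − r²(cos2θ)/√u − r⁴ sin²2θ/(4u^{3/2}),  u = L² − r² sin²θ = 0.065444 m².
Substituting r = 0.0566 m, L = 0.2597 m, θ = 127.8°: d²x/dθ² = +0.037661 m.
a = ω²·d²x/dθ² = (479.1)²·(+0.037661) = +8644.3 m/s²;  |a| = 8644.3 m/s².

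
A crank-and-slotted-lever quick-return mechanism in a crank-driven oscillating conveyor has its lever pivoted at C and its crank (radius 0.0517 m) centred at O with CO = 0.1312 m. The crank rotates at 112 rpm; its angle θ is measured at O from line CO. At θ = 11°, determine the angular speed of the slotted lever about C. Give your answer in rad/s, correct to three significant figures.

3.30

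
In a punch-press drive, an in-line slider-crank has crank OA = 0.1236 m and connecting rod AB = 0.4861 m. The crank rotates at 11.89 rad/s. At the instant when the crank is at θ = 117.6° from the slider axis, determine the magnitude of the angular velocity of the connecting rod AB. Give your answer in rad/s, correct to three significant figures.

ω = 11.89 rad/s
The rod makes angle φ with the slider axis where L sinφ = r sinθ; differentiating, L cosφ·φ̇ = r ω cosθ.
L cosφ = √(L² − r² sin²θ) = 0.4736 m.
|ω_rod| = r ω |cosθ| / √(L² − r² sin²θ) = 0.1236·11.89·0.46330/0.4736 = 1.4376 rad/s.

1.44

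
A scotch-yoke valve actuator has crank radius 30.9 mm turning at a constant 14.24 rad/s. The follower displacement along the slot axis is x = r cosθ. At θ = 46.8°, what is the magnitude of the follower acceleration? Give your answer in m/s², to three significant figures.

4.29

ω = 14.24 rad/s
x = r cosθ ⇒ ẍ = −rω² cosθ (ω constant).
|a| = rω²|cosθ| = 0.0309·(14.24)²·|cos 46.8°| = 4.2893 m/s².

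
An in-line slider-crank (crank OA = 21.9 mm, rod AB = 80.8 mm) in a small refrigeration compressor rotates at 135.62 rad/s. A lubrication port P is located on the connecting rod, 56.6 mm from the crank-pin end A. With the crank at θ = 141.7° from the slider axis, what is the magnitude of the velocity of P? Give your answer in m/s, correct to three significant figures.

1.71

ω = 135.6 rad/s.  Crank-pin speed |V_A| = rω = 2.9701 m/s, perpendicular to OA.
Rod angle: sinφ = −(r/L) sinθ ⇒ φ = -9.671°; ω_rod = −rω cosθ/√(L²−r²sin²θ) = +29.263 rad/s.
V_P = V_A + ω_rod × AP, with AP = 0.0566 m along the rod.
Components: V_Px = −rω sinθ − a·ω_rod·sinφ = -1.5626 m/s;  V_Py = rω cosθ + a·ω_rod·cosφ = -0.6981 m/s.
|V_P| = √(V_Px² + V_Py²) = 1.7114 m/s.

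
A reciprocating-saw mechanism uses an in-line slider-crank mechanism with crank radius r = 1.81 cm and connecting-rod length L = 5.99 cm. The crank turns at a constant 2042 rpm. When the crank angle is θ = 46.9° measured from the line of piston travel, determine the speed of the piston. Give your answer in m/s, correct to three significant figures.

3.42

ω = 2π·2042/60 = 213.8 rad/s
For an in-line slider-crank, x = r cosθ + √(L² − r² sin²θ), so v = −rω sinθ·[1 + r cosθ/√(L² − r² sin²θ)].
With r = 0.0181 m, L = 0.0599 m, θ = 46.9°: √(L² − r² sin²θ) = 0.058424 m.
v = −0.0181·213.8·0.73016·[1 + 0.0181·0.68327/0.058424] = -3.4243 m/s.
|v| = 3.4243 m/s.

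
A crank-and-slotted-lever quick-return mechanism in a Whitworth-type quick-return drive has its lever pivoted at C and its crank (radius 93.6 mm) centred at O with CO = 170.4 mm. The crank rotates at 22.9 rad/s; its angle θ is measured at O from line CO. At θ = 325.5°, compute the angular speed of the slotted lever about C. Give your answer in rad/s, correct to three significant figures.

ω = 22.9 rad/s
Crank pin A relative to C: A = (d + r cosθ, r sinθ); lever angle φ = atan2(r sinθ, d + r cosθ).
Differentiating tanφ: φ̇ = rω(d cosθ + r)/(d² + r² + 2dr cosθ).
d² + r² + 2dr cosθ = |CA|² = 0.0640858 m²;  d cosθ + r = +0.23403 m.
|ω_lever| = |0.0936·22.9·+0.23403| / 0.0640858 = 7.8275 rad/s.

7.83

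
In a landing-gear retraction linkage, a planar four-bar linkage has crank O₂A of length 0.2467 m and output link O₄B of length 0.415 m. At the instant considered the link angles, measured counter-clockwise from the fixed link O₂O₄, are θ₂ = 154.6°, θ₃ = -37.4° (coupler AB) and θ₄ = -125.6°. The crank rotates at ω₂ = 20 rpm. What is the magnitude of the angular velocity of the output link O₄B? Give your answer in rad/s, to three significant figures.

0.259

ω₂ = 2.094 rad/s (from 20 rpm).
Differentiating the loop-closure r₂e^{iθ₂}+r₃e^{iθ₃}=r₁+r₄e^{iθ₄} gives r₂ω₂e^{iθ₂}+r₃ω₃e^{iθ₃}=r₄ω₄e^{iθ₄}.
Eliminating the other unknown: ω₄ = r₂ω₂ sin(θ₂−θ₃) / [r₄ sin(θ₄−θ₃)].
Numerator sine = -0.20791; denominator sine = -0.99951.
Result = 0.2467·2.094·(-0.20791) / (0.415·(-0.99951)) = +0.25898 rad/s; magnitude 0.25898 rad/s.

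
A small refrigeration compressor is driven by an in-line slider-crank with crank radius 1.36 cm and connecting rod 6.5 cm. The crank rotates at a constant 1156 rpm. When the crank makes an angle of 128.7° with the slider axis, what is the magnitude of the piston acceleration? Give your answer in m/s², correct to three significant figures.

ω = 2π·1156/60 = 121.1 rad/s
x(θ) = r cosθ + √(L² − r² sin²θ); with ω constant, a = ω²·d²x/dθ².
d²x/dθ² = −r cosθ − r²(cos2θ)/√u − r⁴ sin²2θ/(4u^{3/2}),  u = L² − r² sin²θ = 0.00411235 m².
Substituting r = 0.0136 m, L = 0.065 m, θ = 128.7°: d²x/dθ² = +0.0091016 m.
a = ω²·d²x/dθ² = (121.1)²·(+0.0091016) = +133.38 m/s²;  |a| = 133.38 m/s².

133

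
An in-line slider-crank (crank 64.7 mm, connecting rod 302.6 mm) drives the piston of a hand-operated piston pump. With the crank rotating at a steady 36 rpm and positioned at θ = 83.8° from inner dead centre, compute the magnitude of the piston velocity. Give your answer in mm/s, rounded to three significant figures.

248

ω = 2π·36/60 = 3.77 rad/s
For an in-line slider-crank, x = r cosθ + √(L² − r² sin²θ), so v = −rω sinθ·[1 + r cosθ/√(L² − r² sin²θ)].
With r = 0.0647 m, L = 0.3026 m, θ = 83.8°: √(L² − r² sin²θ) = 0.29568 m.
v = −0.0647·3.77·0.99415·[1 + 0.0647·0.10800/0.29568] = -0.24822 m/s.
|v| = 0.24822 m/s = 248.22 mm/s.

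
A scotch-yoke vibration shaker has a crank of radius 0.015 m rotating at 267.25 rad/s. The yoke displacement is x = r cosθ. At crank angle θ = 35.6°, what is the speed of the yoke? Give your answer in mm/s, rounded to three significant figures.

ω = 267.2 rad/s
x = r cosθ ⇒ ẋ = −rω sinθ.
|v| = rω|sinθ| = 0.015·267.2·|sin 35.6°| = 2.3336 m/s = 2333.6 mm/s.

2330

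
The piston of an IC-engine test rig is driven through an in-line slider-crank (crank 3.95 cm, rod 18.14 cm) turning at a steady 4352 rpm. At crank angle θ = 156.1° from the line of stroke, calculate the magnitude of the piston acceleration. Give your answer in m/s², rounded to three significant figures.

6280

ω = 2π·4352/60 = 455.7 rad/s
x(θ) = r cosθ + √(L² − r² sin²θ); with ω constant, a = ω²·d²x/dθ².
d²x/dθ² = −r cosθ − r²(cos2θ)/√u − r⁴ sin²2θ/(4u^{3/2}),  u = L² − r² sin²θ = 0.0326499 m².
Substituting r = 0.0395 m, L = 0.1814 m, θ = 156.1°: d²x/dθ² = +0.030256 m.
a = ω²·d²x/dθ² = (455.7)²·(+0.030256) = +6284.2 m/s²;  |a| = 6284.2 m/s².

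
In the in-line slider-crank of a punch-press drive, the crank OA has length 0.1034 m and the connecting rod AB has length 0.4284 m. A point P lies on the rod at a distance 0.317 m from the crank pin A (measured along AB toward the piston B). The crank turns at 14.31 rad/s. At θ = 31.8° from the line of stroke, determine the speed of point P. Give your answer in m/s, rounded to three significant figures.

ω = 14.31 rad/s.  Crank-pin speed |V_A| = rω = 1.4797 m/s, perpendicular to OA.
Rod angle: sinφ = −(r/L) sinθ ⇒ φ = -7.307°; ω_rod = −rω cosθ/√(L²−r²sin²θ) = -2.9595 rad/s.
V_P = V_A + ω_rod × AP, with AP = 0.317 m along the rod.
Components: V_Px = −rω sinθ − a·ω_rod·sinφ = -0.89903 m/s;  V_Py = rω cosθ + a·ω_rod·cosφ = +0.32701 m/s.
|V_P| = √(V_Px² + V_Py²) = 0.95666 m/s.

0.957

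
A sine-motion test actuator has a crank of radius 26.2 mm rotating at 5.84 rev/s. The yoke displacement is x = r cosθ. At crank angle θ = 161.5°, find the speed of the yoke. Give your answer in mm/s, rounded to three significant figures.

305

ω = 36.69 rad/s (from 5.84 rev/s).
x = r cosθ ⇒ ẋ = −rω sinθ.
|v| = rω|sinθ| = 0.0262·36.69·|sin 161.5°| = 0.30505 m/s = 305.05 mm/s.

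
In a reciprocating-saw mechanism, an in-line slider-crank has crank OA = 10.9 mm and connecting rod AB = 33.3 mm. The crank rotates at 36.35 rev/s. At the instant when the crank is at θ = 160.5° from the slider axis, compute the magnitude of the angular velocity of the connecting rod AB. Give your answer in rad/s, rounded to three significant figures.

70.9

ω = 228.4 rad/s (converted from 36.35 rev/s).
The rod makes angle φ with the slider axis where L sinφ = r sinθ; differentiating, L cosφ·φ̇ = r ω cosθ.
L cosφ = √(L² − r² sin²θ) = 0.033101 m.
|ω_rod| = r ω |cosθ| / √(L² − r² sin²θ) = 0.0109·228.4·0.94264/0.033101 = 70.896 rad/s.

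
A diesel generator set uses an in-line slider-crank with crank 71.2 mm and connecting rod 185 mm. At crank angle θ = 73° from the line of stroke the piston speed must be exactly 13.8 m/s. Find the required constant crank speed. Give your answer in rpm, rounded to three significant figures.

1730

For an in-line slider-crank, |v_piston| = rω|sinθ|·[1 + r cosθ/√(L² − r² sin²θ)].
With r = 0.0712 m, L = 0.185 m, θ = 73°: the bracketed kinematic factor |dx/dθ| = 0.076329 m.
ω = v/|dx/dθ| = 13.8/0.076329 = 180.8 rad/s.
N = 60ω/(2π) = 1726.5 rpm.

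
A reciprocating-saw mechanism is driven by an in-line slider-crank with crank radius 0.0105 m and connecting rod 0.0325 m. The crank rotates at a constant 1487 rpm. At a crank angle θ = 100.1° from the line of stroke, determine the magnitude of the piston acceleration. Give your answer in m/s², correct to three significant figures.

126

ω = 2π·1487/60 = 155.7 rad/s
x(θ) = r cosθ + √(L² − r² sin²θ); with ω constant, a = ω²·d²x/dθ².
d²x/dθ² = −r cosθ − r²(cos2θ)/√u − r⁴ sin²2θ/(4u^{3/2}),  u = L² − r² sin²θ = 0.000949391 m².
Substituting r = 0.0105 m, L = 0.0325 m, θ = 100.1°: d²x/dθ² = +0.005187 m.
a = ω²·d²x/dθ² = (155.7)²·(+0.005187) = +125.78 m/s²;  |a| = 125.78 m/s².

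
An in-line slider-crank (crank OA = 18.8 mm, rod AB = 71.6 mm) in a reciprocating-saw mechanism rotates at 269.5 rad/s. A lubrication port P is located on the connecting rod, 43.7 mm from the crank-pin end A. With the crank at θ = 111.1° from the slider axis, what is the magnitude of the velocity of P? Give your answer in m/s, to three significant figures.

4.50

ω = 269.5 rad/s.  Crank-pin speed |V_A| = rω = 5.0666 m/s, perpendicular to OA.
Rod angle: sinφ = −(r/L) sinθ ⇒ φ = -14.180°; ω_rod = −rω cosθ/√(L²−r²sin²θ) = +26.275 rad/s.
V_P = V_A + ω_rod × AP, with AP = 0.0437 m along the rod.
Components: V_Px = −rω sinθ − a·ω_rod·sinφ = -4.4456 m/s;  V_Py = rω cosθ + a·ω_rod·cosφ = -0.71073 m/s.
|V_P| = √(V_Px² + V_Py²) = 4.5021 m/s.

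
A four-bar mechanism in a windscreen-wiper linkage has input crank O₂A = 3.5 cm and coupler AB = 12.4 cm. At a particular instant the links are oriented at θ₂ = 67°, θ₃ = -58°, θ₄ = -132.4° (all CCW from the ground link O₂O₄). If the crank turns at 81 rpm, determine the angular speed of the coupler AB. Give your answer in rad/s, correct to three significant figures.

0.826

ω₂ = 8.482 rad/s (from 81 rpm).
Differentiating the loop-closure r₂e^{iθ₂}+r₃e^{iθ₃}=r₁+r₄e^{iθ₄} gives r₂ω₂e^{iθ₂}+r₃ω₃e^{iθ₃}=r₄ω₄e^{iθ₄}.
Eliminating the other unknown: ω₃ = r₂ω₂ sin(θ₄−θ₂) / [r₃ sin(θ₃−θ₄)].
Numerator sine = +0.33216; denominator sine = +0.96316.
Result = 0.035·8.482·(+0.33216) / (0.124·(+0.96316)) = +0.82568 rad/s; magnitude 0.82568 rad/s.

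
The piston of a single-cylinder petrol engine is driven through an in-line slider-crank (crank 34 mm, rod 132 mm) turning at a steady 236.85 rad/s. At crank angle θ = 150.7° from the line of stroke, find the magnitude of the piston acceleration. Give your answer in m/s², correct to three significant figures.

1400

ω = 236.8 rad/s
x(θ) = r cosθ + √(L² − r² sin²θ); with ω constant, a = ω²·d²x/dθ².
d²x/dθ² = −r cosθ − r²(cos2θ)/√u − r⁴ sin²2θ/(4u^{3/2}),  u = L² − r² sin²θ = 0.0171471 m².
Substituting r = 0.034 m, L = 0.132 m, θ = 150.7°: d²x/dθ² = +0.024942 m.
a = ω²·d²x/dθ² = (236.8)²·(+0.024942) = +1399.2 m/s²;  |a| = 1399.2 m/s².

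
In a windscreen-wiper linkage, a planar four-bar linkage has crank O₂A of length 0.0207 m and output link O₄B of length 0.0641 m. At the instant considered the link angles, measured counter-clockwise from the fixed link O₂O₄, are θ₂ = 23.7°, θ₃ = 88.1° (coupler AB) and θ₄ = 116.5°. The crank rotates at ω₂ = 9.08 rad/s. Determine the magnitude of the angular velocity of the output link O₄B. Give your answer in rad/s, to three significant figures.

5.56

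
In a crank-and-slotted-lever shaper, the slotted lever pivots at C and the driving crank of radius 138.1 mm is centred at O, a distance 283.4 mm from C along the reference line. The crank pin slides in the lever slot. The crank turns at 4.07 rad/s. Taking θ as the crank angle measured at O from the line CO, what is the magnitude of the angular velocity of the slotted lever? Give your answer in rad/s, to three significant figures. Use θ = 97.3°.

0.642

ω = 4.07 rad/s
Crank pin A relative to C: A = (d + r cosθ, r sinθ); lever angle φ = atan2(r sinθ, d + r cosθ).
Differentiating tanφ: φ̇ = rω(d cosθ + r)/(d² + r² + 2dr cosθ).
d² + r² + 2dr cosθ = |CA|² = 0.0894412 m²;  d cosθ + r = +0.10209 m.
|ω_lever| = |0.1381·4.07·+0.10209| / 0.0894412 = 0.64155 rad/s.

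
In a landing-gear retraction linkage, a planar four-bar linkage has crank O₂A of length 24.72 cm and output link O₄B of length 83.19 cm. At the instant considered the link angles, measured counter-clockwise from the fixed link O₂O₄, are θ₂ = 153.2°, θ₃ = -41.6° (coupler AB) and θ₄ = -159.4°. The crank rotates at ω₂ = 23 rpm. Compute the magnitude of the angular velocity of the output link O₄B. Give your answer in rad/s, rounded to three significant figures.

0.207

ω₂ = 2.409 rad/s (from 23 rpm).
Differentiating the loop-closure r₂e^{iθ₂}+r₃e^{iθ₃}=r₁+r₄e^{iθ₄} gives r₂ω₂e^{iθ₂}+r₃ω₃e^{iθ₃}=r₄ω₄e^{iθ₄}.
Eliminating the other unknown: ω₄ = r₂ω₂ sin(θ₂−θ₃) / [r₄ sin(θ₄−θ₃)].
Numerator sine = -0.25545; denominator sine = -0.88458.
Result = 0.2472·2.409·(-0.25545) / (0.8319·(-0.88458)) = +0.20668 rad/s; magnitude 0.20668 rad/s.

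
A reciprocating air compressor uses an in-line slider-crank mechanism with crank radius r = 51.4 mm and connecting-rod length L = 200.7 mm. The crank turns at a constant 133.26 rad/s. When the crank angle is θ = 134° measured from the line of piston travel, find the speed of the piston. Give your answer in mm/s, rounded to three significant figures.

ω = 133.3 rad/s
For an in-line slider-crank, x = r cosθ + √(L² − r² sin²θ), so v = −rω sinθ·[1 + r cosθ/√(L² − r² sin²θ)].
With r = 0.0514 m, L = 0.2007 m, θ = 134°: √(L² − r² sin²θ) = 0.19726 m.
v = −0.0514·133.3·0.71934·[1 + 0.0514·-0.69466/0.19726] = -4.0353 m/s.
|v| = 4.0353 m/s = 4035.3 mm/s.

4040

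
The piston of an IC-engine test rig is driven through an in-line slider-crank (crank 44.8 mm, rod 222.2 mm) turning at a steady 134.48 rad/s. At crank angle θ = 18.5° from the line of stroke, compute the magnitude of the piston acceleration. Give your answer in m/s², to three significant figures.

900

ω = 134.5 rad/s
x(θ) = r cosθ + √(L² − r² sin²θ); with ω constant, a = ω²·d²x/dθ².
d²x/dθ² = −r cosθ − r²(cos2θ)/√u − r⁴ sin²2θ/(4u^{3/2}),  u = L² − r² sin²θ = 0.0491708 m².
Substituting r = 0.0448 m, L = 0.2222 m, θ = 18.5°: d²x/dθ² = -0.049747 m.
a = ω²·d²x/dθ² = (134.5)²·(-0.049747) = -899.67 m/s²;  |a| = 899.67 m/s².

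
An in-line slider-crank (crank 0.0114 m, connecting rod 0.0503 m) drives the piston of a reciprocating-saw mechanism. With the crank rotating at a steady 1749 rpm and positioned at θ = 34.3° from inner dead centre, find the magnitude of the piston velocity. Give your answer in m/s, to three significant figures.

1.40

ω = 2π·1749/60 = 183.2 rad/s
For an in-line slider-crank, x = r cosθ + √(L² − r² sin²θ), so v = −rω sinθ·[1 + r cosθ/√(L² − r² sin²θ)].
With r = 0.0114 m, L = 0.0503 m, θ = 34.3°: √(L² − r² sin²θ) = 0.049888 m.
v = −0.0114·183.2·0.56353·[1 + 0.0114·0.82610/0.049888] = -1.3987 m/s.
|v| = 1.3987 m/s.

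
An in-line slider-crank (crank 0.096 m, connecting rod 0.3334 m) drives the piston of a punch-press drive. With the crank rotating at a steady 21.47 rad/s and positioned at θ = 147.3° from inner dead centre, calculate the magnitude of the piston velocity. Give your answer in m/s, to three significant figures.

ω = 21.47 rad/s
For an in-line slider-crank, x = r cosθ + √(L² − r² sin²θ), so v = −rω sinθ·[1 + r cosθ/√(L² − r² sin²θ)].
With r = 0.096 m, L = 0.3334 m, θ = 147.3°: √(L² − r² sin²θ) = 0.32934 m.
v = −0.096·21.47·0.54024·[1 + 0.096·-0.84151/0.32934] = -0.84037 m/s.
|v| = 0.84037 m/s.

0.840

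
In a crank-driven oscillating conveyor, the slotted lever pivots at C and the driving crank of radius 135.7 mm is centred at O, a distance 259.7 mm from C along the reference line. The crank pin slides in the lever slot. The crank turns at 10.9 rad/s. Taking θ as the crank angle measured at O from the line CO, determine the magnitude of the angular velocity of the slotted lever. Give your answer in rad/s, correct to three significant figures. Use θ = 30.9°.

3.62

ω = 10.9 rad/s
Crank pin A relative to C: A = (d + r cosθ, r sinθ); lever angle φ = atan2(r sinθ, d + r cosθ).
Differentiating tanφ: φ̇ = rω(d cosθ + r)/(d² + r² + 2dr cosθ).
d² + r² + 2dr cosθ = |CA|² = 0.146337 m²;  d cosθ + r = +0.35854 m.
|ω_lever| = |0.1357·10.9·+0.35854| / 0.146337 = 3.624 rad/s.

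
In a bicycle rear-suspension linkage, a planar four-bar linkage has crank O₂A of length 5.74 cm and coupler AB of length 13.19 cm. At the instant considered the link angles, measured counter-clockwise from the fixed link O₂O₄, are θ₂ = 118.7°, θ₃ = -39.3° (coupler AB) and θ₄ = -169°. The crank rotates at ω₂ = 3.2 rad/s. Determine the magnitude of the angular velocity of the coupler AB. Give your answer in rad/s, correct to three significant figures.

1.72

ω₂ = 3.2 rad/s
Differentiating the loop-closure r₂e^{iθ₂}+r₃e^{iθ₃}=r₁+r₄e^{iθ₄} gives r₂ω₂e^{iθ₂}+r₃ω₃e^{iθ₃}=r₄ω₄e^{iθ₄}.
Eliminating the other unknown: ω₃ = r₂ω₂ sin(θ₄−θ₂) / [r₃ sin(θ₃−θ₄)].
Numerator sine = +0.95266; denominator sine = +0.76940.
Result = 0.0574·3.2·(+0.95266) / (0.1319·(+0.76940)) = +1.7243 rad/s; magnitude 1.7243 rad/s.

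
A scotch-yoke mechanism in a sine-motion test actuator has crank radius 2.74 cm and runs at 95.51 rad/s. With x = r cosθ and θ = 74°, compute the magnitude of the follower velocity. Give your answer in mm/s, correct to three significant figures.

2520

ω = 95.51 rad/s
x = r cosθ ⇒ ẋ = −rω sinθ.
|v| = rω|sinθ| = 0.0274·95.51·|sin 74°| = 2.5156 m/s = 2515.6 mm/s.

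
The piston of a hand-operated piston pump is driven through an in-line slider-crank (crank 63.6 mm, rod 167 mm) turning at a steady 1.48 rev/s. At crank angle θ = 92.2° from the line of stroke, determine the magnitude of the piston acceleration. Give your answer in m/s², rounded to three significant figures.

ω = 2π·1.48 = 9.299 rad/s
x(θ) = r cosθ + √(L² − r² sin²θ); with ω constant, a = ω²·d²x/dθ².
d²x/dθ² = −r cosθ − r²(cos2θ)/√u − r⁴ sin²2θ/(4u^{3/2}),  u = L² − r² sin²θ = 0.02385 m².
Substituting r = 0.0636 m, L = 0.167 m, θ = 92.2°: d²x/dθ² = +0.02855 m.
a = ω²·d²x/dθ² = (9.299)²·(+0.02855) = +2.4688 m/s²;  |a| = 2.4688 m/s².

2.47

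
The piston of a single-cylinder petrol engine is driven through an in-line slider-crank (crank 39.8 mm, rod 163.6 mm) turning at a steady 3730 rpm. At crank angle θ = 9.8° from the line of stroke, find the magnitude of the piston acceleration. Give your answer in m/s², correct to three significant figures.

7380

ω = 2π·3730/60 = 390.6 rad/s
x(θ) = r cosθ + √(L² − r² sin²θ); with ω constant, a = ω²·d²x/dθ².
d²x/dθ² = −r cosθ − r²(cos2θ)/√u − r⁴ sin²2θ/(4u^{3/2}),  u = L² − r² sin²θ = 0.0267191 m².
Substituting r = 0.0398 m, L = 0.1636 m, θ = 9.8°: d²x/dθ² = -0.048365 m.
a = ω²·d²x/dθ² = (390.6)²·(-0.048365) = -7379.1 m/s²;  |a| = 7379.1 m/s².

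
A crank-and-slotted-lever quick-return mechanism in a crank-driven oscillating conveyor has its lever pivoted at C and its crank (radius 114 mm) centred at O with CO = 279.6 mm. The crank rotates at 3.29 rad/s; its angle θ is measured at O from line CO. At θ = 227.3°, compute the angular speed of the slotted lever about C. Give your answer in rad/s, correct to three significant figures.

0.592

ω = 3.29 rad/s
Crank pin A relative to C: A = (d + r cosθ, r sinθ); lever angle φ = atan2(r sinθ, d + r cosθ).
Differentiating tanφ: φ̇ = rω(d cosθ + r)/(d² + r² + 2dr cosθ).
d² + r² + 2dr cosθ = |CA|² = 0.0479403 m²;  d cosθ + r = -0.075613 m.
|ω_lever| = |0.114·3.29·-0.075613| / 0.0479403 = 0.59156 rad/s.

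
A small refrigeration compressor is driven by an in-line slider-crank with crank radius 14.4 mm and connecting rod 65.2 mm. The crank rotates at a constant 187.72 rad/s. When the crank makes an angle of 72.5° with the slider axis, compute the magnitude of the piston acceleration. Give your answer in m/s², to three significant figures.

59.2

ω = 187.7 rad/s
x(θ) = r cosθ + √(L² − r² sin²θ); with ω constant, a = ω²·d²x/dθ².
d²x/dθ² = −r cosθ − r²(cos2θ)/√u − r⁴ sin²2θ/(4u^{3/2}),  u = L² − r² sin²θ = 0.00406243 m².
Substituting r = 0.0144 m, L = 0.0652 m, θ = 72.5°: d²x/dθ² = -0.0016788 m.
a = ω²·d²x/dθ² = (187.7)²·(-0.0016788) = -59.16 m/s²;  |a| = 59.16 m/s².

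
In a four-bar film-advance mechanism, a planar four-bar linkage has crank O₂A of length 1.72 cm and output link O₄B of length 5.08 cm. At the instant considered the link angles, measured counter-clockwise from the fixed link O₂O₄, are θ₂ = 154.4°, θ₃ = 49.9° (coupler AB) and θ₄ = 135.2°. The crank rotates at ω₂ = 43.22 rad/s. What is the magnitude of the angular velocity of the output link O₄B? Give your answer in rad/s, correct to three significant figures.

ω₂ = 43.22 rad/s
Differentiating the loop-closure r₂e^{iθ₂}+r₃e^{iθ₃}=r₁+r₄e^{iθ₄} gives r₂ω₂e^{iθ₂}+r₃ω₃e^{iθ₃}=r₄ω₄e^{iθ₄}.
Eliminating the other unknown: ω₄ = r₂ω₂ sin(θ₂−θ₃) / [r₄ sin(θ₄−θ₃)].
Numerator sine = +0.96815; denominator sine = +0.99664.
Result = 0.0172·43.22·(+0.96815) / (0.0508·(+0.99664)) = +14.215 rad/s; magnitude 14.215 rad/s.

14.2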